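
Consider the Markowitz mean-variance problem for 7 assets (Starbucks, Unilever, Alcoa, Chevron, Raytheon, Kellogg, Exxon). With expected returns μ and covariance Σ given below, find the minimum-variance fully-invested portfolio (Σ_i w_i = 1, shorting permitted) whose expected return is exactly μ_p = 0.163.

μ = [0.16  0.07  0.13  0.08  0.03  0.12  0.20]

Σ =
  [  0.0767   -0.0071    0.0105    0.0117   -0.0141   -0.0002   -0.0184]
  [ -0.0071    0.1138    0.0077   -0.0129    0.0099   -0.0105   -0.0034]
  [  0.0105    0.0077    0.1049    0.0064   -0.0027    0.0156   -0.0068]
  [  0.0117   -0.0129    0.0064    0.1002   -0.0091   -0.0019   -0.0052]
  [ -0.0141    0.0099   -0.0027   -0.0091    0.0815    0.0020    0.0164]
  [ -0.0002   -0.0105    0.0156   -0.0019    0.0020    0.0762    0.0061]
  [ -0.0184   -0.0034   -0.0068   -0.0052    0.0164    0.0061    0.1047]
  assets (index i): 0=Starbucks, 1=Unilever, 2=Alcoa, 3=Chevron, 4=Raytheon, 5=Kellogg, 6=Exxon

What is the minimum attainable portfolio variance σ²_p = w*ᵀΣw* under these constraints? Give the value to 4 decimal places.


u=Σ⁻¹μ = [2.5741  0.9757  0.8213  0.7464  0.2973  1.3699  2.3583]
v=Σ⁻¹𝟙 = [16.6261  11.0950  5.5424  11.0769  12.6918  12.6221  11.0200]
a=μᵀu=1.291592  b=𝟙ᵀu=9.142905  c=𝟙ᵀv=80.674373  D=ac−b²=20.605638
λ₁=(c·0.163−b)/D = (80.674373·0.163−9.142905)/20.605638 = 0.194462
λ₂=(a−b·0.163)/D = (1.291592−9.142905·0.163)/20.605638 = -0.009643
w* = 0.194462·u + -0.009643·v:
  w_0 = 0.194462·2.5741 + -0.009643·16.6261 = 0.3402  (Starbucks)
  w_1 = 0.194462·0.9757 + -0.009643·11.0950 = 0.0828  (Unilever)
  w_2 = 0.194462·0.8213 + -0.009643·5.5424 = 0.1063  (Alcoa)
  w_3 = 0.194462·0.7464 + -0.009643·11.0769 = 0.0383  (Chevron)
  w_4 = 0.194462·0.2973 + -0.009643·12.6918 = -0.0646  (Raytheon)
  w_5 = 0.194462·1.3699 + -0.009643·12.6221 = 0.1447  (Kellogg)
  w_6 = 0.194462·2.3583 + -0.009643·11.0200 = 0.3523  (Exxon)
Σw_i=1.0000  μᵀw=0.1630
σ²=wᵀΣw=λ₁·μ_p+λ₂ = 0.194462·0.163 + -0.009643 = 0.022054 ≈ 0.0221

0.0221


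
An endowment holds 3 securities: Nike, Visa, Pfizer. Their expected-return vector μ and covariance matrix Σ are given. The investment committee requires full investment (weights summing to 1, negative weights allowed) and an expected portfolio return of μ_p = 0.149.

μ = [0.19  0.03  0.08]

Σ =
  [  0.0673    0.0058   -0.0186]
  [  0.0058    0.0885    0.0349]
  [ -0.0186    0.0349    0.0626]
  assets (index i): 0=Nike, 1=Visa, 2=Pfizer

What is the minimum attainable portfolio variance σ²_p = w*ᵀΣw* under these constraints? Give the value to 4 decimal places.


0.0250

x=Σ⁻¹μ = [3.7455  -1.0887  2.9978]
y=Σ⁻¹𝟙 = [20.5822  1.5886  21.2043]
a=μᵀx=0.918809  b=𝟙ᵀx=5.654626  c=𝟙ᵀy=43.375136  D=ac−b²=7.878677
λ₁=(c·0.149−b)/D = (43.375136·0.149−5.654626)/7.878677 = 0.102590
λ₂=(a−b·0.149)/D = (0.918809−5.654626·0.149)/7.878677 = 0.009681
w* = 0.102590·x + 0.009681·y:
  w_0 = 0.102590·3.7455 + 0.009681·20.5822 = 0.5835  (Nike)
  w_1 = 0.102590·-1.0887 + 0.009681·1.5886 = -0.0963  (Visa)
  w_2 = 0.102590·2.9978 + 0.009681·21.2043 = 0.5128  (Pfizer)
Σw_i=1.0000  μᵀw=0.1490
σ²=wᵀΣw=λ₁·μ_p+λ₂ = 0.102590·0.149 + 0.009681 = 0.024966 ≈ 0.0250


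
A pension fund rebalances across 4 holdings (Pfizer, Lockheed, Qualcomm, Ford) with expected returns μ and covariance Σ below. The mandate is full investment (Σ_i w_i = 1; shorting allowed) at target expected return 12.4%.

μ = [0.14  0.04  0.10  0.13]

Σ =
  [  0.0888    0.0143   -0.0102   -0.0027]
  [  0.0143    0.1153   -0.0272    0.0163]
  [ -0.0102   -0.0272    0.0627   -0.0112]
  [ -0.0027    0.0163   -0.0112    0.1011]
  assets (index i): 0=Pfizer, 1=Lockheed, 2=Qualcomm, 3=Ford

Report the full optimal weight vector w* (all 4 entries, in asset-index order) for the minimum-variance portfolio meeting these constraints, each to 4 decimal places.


x=Σ⁻¹μ = [1.8197  0.4638  2.3639  1.5216]
y=Σ⁻¹𝟙 = [12.6276  11.4157  24.9475  11.1516]
a=μᵀx=0.707501  b=𝟙ᵀx=6.168947  c=𝟙ᵀy=60.142334  D=ac−b²=4.494847
λ₁=(c·0.124−b)/D = (60.142334·0.124−6.168947)/4.494847 = 0.286707
λ₂=(a−b·0.124)/D = (0.707501−6.168947·0.124)/4.494847 = -0.012781
w* = 0.286707·x + -0.012781·y:
  w_0 = 0.286707·1.8197 + -0.012781·12.6276 = 0.3603  (Pfizer)
  w_1 = 0.286707·0.4638 + -0.012781·11.4157 = -0.0129  (Lockheed)
  w_2 = 0.286707·2.3639 + -0.012781·24.9475 = 0.3589  (Qualcomm)
  w_3 = 0.286707·1.5216 + -0.012781·11.1516 = 0.2937  (Ford)
Σw_i=1.0000  μᵀw=0.1240
σ²=wᵀΣw=λ₁·μ_p+λ₂ = 0.286707·0.124 + -0.012781 = 0.022771 ≈ 0.0228

0.3603  -0.0129  0.3589  0.2937


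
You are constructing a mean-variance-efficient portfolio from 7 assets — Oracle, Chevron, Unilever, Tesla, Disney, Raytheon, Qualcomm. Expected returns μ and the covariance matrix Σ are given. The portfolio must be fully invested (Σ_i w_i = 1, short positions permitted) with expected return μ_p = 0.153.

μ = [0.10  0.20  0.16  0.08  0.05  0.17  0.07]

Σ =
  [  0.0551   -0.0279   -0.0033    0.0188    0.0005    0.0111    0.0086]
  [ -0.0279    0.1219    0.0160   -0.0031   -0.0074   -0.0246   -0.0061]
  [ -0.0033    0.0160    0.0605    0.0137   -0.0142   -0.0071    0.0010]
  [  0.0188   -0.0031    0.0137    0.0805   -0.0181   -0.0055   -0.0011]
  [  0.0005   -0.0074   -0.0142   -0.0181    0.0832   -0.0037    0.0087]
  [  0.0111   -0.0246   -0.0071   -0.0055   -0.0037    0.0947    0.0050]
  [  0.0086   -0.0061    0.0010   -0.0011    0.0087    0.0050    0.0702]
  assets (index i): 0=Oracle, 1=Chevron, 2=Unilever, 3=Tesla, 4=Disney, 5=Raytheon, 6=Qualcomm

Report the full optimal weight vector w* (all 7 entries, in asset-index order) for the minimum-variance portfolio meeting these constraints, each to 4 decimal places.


x=Σ⁻¹μ = [2.4484  2.4725  2.6040  0.5661  1.4247  2.4059  0.5359]
y=Σ⁻¹𝟙 = [18.3583  14.9757  16.8458  11.0367  18.1151  14.3839  9.9607]
a=μᵀx=1.719019  b=𝟙ᵀx=12.457483  c=𝟙ᵀy=103.676113  D=ac−b²=23.032315
λ₁=(c·0.153−b)/D = (103.676113·0.153−12.457483)/23.032315 = 0.147834
λ₂=(a−b·0.153)/D = (1.719019−12.457483·0.153)/23.032315 = -0.008118
w* = 0.147834·x + -0.008118·y:
  w_0 = 0.147834·2.4484 + -0.008118·18.3583 = 0.2129  (Oracle)
  w_1 = 0.147834·2.4725 + -0.008118·14.9757 = 0.2439  (Chevron)
  w_2 = 0.147834·2.6040 + -0.008118·16.8458 = 0.2482  (Unilever)
  w_3 = 0.147834·0.5661 + -0.008118·11.0367 = -0.0059  (Tesla)
  w_4 = 0.147834·1.4247 + -0.008118·18.1151 = 0.0636  (Disney)
  w_5 = 0.147834·2.4059 + -0.008118·14.3839 = 0.2389  (Raytheon)
  w_6 = 0.147834·0.5359 + -0.008118·9.9607 = -0.0016  (Qualcomm)
Σw_i=1.0000  μᵀw=0.1530
σ²=wᵀΣw=λ₁·μ_p+λ₂ = 0.147834·0.153 + -0.008118 = 0.014501 ≈ 0.0145

0.2129  0.2439  0.2482  -0.0059  0.0636  0.2389  -0.0016


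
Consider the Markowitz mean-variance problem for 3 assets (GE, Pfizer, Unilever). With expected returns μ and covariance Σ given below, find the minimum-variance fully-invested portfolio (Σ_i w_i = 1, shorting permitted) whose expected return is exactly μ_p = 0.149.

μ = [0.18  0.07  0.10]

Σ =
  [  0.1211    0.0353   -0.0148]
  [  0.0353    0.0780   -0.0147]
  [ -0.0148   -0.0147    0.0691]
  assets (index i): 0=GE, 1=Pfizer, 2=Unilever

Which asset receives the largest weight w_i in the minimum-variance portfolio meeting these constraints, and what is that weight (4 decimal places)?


GE (0.5915)

x=Σ⁻¹μ = [1.5580  0.5500  1.8979]
y=Σ⁻¹𝟙 = [6.6595  13.3376  18.7355]
a=μᵀx=0.508728  b=𝟙ᵀx=4.005896  c=𝟙ᵀy=38.732606  D=ac−b²=3.657171
λ₁=(c·0.149−b)/D = (38.732606·0.149−4.005896)/3.657171 = 0.482685
λ₂=(a−b·0.149)/D = (0.508728−4.005896·0.149)/3.657171 = -0.024103
w* = 0.482685·x + -0.024103·y:
  w_0 = 0.482685·1.5580 + -0.024103·6.6595 = 0.5915  (GE)
  w_1 = 0.482685·0.5500 + -0.024103·13.3376 = -0.0560  (Pfizer)
  w_2 = 0.482685·1.8979 + -0.024103·18.7355 = 0.4645  (Unilever)
Σw_i=1.0000  μᵀw=0.1490
σ²=wᵀΣw=λ₁·μ_p+λ₂ = 0.482685·0.149 + -0.024103 = 0.047817 ≈ 0.0478


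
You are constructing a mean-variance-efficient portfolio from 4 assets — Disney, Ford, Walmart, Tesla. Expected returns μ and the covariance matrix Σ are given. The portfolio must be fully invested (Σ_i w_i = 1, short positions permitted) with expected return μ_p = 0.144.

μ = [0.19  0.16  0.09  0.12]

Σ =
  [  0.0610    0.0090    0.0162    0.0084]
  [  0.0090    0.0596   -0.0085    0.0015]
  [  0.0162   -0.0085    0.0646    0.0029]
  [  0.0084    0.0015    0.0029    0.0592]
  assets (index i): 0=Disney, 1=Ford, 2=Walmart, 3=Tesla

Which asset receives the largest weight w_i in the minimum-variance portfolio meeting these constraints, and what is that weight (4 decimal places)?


Ford (0.3268)

g=Σ⁻¹μ = [2.2450  2.4598  1.0823  1.5931]
h=Σ⁻¹𝟙 = [7.7897  17.3968  15.1599  14.6032]
a=μᵀg=1.108709  b=𝟙ᵀg=7.380298  c=𝟙ᵀh=54.949546  D=ac−b²=6.454239
λ₁=(c·0.144−b)/D = (54.949546·0.144−7.380298)/6.454239 = 0.082494
λ₂=(a−b·0.144)/D = (1.108709−7.380298·0.144)/6.454239 = 0.007119
w* = 0.082494·g + 0.007119·h:
  w_0 = 0.082494·2.2450 + 0.007119·7.7897 = 0.2407  (Disney)
  w_1 = 0.082494·2.4598 + 0.007119·17.3968 = 0.3268  (Ford)
  w_2 = 0.082494·1.0823 + 0.007119·15.1599 = 0.1972  (Walmart)
  w_3 = 0.082494·1.5931 + 0.007119·14.6032 = 0.2354  (Tesla)
Σw_i=1.0000  μᵀw=0.1440
σ²=wᵀΣw=λ₁·μ_p+λ₂ = 0.082494·0.144 + 0.007119 = 0.018998 ≈ 0.0190


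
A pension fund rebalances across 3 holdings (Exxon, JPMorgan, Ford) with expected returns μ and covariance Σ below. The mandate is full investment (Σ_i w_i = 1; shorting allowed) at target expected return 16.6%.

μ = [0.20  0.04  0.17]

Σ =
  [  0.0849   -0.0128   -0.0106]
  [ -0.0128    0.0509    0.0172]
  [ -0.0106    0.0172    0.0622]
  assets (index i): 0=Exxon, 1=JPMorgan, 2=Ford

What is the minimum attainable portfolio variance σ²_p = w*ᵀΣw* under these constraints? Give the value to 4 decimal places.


0.0251

u=Σ⁻¹μ = [2.8089  0.4488  3.0877]
v=Σ⁻¹𝟙 = [16.3633  19.1783  13.5624]
a=μᵀu=1.104638  b=𝟙ᵀu=6.345408  c=𝟙ᵀv=49.104060  D=ac−b²=13.978005
λ₁=(c·0.166−b)/D = (49.104060·0.166−6.345408)/13.978005 = 0.129193
λ₂=(a−b·0.166)/D = (1.104638−6.345408·0.166)/13.978005 = 0.003670
w* = 0.129193·u + 0.003670·v:
  w_0 = 0.129193·2.8089 + 0.003670·16.3633 = 0.4229  (Exxon)
  w_1 = 0.129193·0.4488 + 0.003670·19.1783 = 0.1284  (JPMorgan)
  w_2 = 0.129193·3.0877 + 0.003670·13.5624 = 0.4487  (Ford)
Σw_i=1.0000  μᵀw=0.1660
σ²=wᵀΣw=λ₁·μ_p+λ₂ = 0.129193·0.166 + 0.003670 = 0.025116 ≈ 0.0251


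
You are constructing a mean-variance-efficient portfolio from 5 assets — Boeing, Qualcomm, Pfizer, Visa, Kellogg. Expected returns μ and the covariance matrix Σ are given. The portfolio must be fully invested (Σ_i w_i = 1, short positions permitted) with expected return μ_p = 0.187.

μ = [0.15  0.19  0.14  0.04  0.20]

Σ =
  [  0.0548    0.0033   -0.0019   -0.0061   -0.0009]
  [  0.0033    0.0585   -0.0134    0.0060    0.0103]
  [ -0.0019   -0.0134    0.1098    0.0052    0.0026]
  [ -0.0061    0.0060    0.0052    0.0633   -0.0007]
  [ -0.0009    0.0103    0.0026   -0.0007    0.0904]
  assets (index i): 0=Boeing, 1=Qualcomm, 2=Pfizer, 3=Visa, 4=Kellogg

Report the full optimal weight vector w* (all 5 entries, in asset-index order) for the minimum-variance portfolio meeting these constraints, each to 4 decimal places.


p=Σ⁻¹μ = [2.6916  3.0959  1.6329  0.4841  1.8432]
q=Σ⁻¹𝟙 = [19.5757  15.1194  10.3355  15.5055  9.3570]
a=μᵀp=1.608562  b=𝟙ᵀp=9.747628  c=𝟙ᵀq=69.893114  D=ac−b²=17.411192
λ₁=(c·0.187−b)/D = (69.893114·0.187−9.747628)/17.411192 = 0.190819
λ₂=(a−b·0.187)/D = (1.608562−9.747628·0.187)/17.411192 = -0.012305
w* = 0.190819·p + -0.012305·q:
  w_0 = 0.190819·2.6916 + -0.012305·19.5757 = 0.2727  (Boeing)
  w_1 = 0.190819·3.0959 + -0.012305·15.1194 = 0.4047  (Qualcomm)
  w_2 = 0.190819·1.6329 + -0.012305·10.3355 = 0.1844  (Pfizer)
  w_3 = 0.190819·0.4841 + -0.012305·15.5055 = -0.0984  (Visa)
  w_4 = 0.190819·1.8432 + -0.012305·9.3570 = 0.2366  (Kellogg)
Σw_i=1.0000  μᵀw=0.1870
σ²=wᵀΣw=λ₁·μ_p+λ₂ = 0.190819·0.187 + -0.012305 = 0.023378 ≈ 0.0234

0.2727  0.4047  0.1844  -0.0984  0.2366


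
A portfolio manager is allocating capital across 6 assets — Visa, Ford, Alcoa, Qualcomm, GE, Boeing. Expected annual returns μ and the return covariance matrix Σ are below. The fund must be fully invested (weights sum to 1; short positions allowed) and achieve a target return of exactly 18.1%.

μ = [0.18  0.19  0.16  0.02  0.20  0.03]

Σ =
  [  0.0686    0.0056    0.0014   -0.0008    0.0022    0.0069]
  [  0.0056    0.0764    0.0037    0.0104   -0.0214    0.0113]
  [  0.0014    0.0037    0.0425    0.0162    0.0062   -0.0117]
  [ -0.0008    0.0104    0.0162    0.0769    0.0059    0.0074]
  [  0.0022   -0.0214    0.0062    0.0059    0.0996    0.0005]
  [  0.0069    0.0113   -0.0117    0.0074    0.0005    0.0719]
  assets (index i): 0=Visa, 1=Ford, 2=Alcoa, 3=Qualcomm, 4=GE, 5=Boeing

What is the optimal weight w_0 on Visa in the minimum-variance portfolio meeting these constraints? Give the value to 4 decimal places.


0.1971

u=Σ⁻¹μ = [2.1773  2.9163  3.6264  -1.1036  2.4240  0.4368]
v=Σ⁻¹𝟙 = [11.4780  11.3482  22.7792  4.6225  10.4619  14.1815]
a=μᵀu=2.002059  b=𝟙ᵀu=10.477138  c=𝟙ᵀv=74.871234  D=ac−b²=40.126182
λ₁=(c·0.181−b)/D = (74.871234·0.181−10.477138)/40.126182 = 0.076622
λ₂=(a−b·0.181)/D = (2.002059−10.477138·0.181)/40.126182 = 0.002634
w* = 0.076622·u + 0.002634·v:
  w_0 = 0.076622·2.1773 + 0.002634·11.4780 = 0.1971  (Visa)
  w_1 = 0.076622·2.9163 + 0.002634·11.3482 = 0.2533  (Ford)
  w_2 = 0.076622·3.6264 + 0.002634·22.7792 = 0.3379  (Alcoa)
  w_3 = 0.076622·-1.1036 + 0.002634·4.6225 = -0.0724  (Qualcomm)
  w_4 = 0.076622·2.4240 + 0.002634·10.4619 = 0.2133  (GE)
  w_5 = 0.076622·0.4368 + 0.002634·14.1815 = 0.0708  (Boeing)
Σw_i=1.0000  μᵀw=0.1810
σ²=wᵀΣw=λ₁·μ_p+λ₂ = 0.076622·0.181 + 0.002634 = 0.016503 ≈ 0.0165


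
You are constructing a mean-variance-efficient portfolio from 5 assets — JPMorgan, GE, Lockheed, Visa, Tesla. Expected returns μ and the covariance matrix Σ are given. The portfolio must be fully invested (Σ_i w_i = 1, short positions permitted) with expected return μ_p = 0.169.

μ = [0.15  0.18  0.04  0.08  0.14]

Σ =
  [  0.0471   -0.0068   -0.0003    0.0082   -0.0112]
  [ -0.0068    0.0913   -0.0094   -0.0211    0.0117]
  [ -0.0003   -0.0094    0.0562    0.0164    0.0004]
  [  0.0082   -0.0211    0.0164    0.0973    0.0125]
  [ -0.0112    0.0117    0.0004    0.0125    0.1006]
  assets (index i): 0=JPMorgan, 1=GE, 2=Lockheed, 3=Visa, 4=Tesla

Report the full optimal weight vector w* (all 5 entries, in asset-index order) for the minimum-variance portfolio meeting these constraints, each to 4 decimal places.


0.5440  0.3385  -0.1242  0.0399  0.2017

g=Σ⁻¹μ = [3.7542  2.3129  0.9138  0.6665  1.4542]
h=Σ⁻¹𝟙 = [24.6574  15.0332  18.2989  7.0927  9.9831]
a=μᵀg=1.272911  b=𝟙ᵀg=9.101599  c=𝟙ᵀh=75.065314  D=ac−b²=12.712374
λ₁=(c·0.169−b)/D = (75.065314·0.169−9.101599)/12.712374 = 0.281965
λ₂=(a−b·0.169)/D = (1.272911−9.101599·0.169)/12.712374 = -0.020866
w* = 0.281965·g + -0.020866·h:
  w_0 = 0.281965·3.7542 + -0.020866·24.6574 = 0.5440  (JPMorgan)
  w_1 = 0.281965·2.3129 + -0.020866·15.0332 = 0.3385  (GE)
  w_2 = 0.281965·0.9138 + -0.020866·18.2989 = -0.1242  (Lockheed)
  w_3 = 0.281965·0.6665 + -0.020866·7.0927 = 0.0399  (Visa)
  w_4 = 0.281965·1.4542 + -0.020866·9.9831 = 0.2017  (Tesla)
Σw_i=1.0000  μᵀw=0.1690
σ²=wᵀΣw=λ₁·μ_p+λ₂ = 0.281965·0.169 + -0.020866 = 0.026786 ≈ 0.0268


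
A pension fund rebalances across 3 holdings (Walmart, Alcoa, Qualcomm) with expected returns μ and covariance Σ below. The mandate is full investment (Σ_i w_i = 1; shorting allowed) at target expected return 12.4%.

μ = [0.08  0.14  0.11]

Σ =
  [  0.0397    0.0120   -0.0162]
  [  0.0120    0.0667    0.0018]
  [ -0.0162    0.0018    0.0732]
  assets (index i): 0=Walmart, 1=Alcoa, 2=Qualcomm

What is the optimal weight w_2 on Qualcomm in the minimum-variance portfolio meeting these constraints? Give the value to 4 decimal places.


g=Σ⁻¹μ = [2.3310  1.6262  1.9786]
h=Σ⁻¹𝟙 = [30.7579  8.9124  20.2491]
a=μᵀg=0.631791  b=𝟙ᵀg=5.935767  c=𝟙ᵀh=59.919367  D=ac−b²=2.623200
λ₁=(c·0.124−b)/D = (59.919367·0.124−5.935767)/2.623200 = 0.569623
λ₂=(a−b·0.124)/D = (0.631791−5.935767·0.124)/2.623200 = -0.039739
w* = 0.569623·g + -0.039739·h:
  w_0 = 0.569623·2.3310 + -0.039739·30.7579 = 0.1055  (Walmart)
  w_1 = 0.569623·1.6262 + -0.039739·8.9124 = 0.5721  (Alcoa)
  w_2 = 0.569623·1.9786 + -0.039739·20.2491 = 0.3224  (Qualcomm)
Σw_i=1.0000  μᵀw=0.1240
σ²=wᵀΣw=λ₁·μ_p+λ₂ = 0.569623·0.124 + -0.039739 = 0.030894 ≈ 0.0309

0.3224


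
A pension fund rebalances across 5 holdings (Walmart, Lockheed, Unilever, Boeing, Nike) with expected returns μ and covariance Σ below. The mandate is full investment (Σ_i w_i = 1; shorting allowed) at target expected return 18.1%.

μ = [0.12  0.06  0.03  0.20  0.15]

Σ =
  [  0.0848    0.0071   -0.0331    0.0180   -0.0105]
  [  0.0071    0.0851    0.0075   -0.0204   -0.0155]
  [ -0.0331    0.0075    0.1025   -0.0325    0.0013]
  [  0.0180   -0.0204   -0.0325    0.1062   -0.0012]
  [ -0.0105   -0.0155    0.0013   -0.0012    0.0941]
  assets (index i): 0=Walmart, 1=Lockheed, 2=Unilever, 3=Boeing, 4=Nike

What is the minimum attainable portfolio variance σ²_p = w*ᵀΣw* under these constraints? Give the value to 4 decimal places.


x=Σ⁻¹μ = [1.6110  1.3701  1.4268  2.3327  2.0095]
y=Σ⁻¹𝟙 = [16.3670  15.1521  18.6343  15.4235  14.8884]
a=μᵀx=1.086302  b=𝟙ᵀx=8.750154  c=𝟙ᵀy=80.465303  D=ac−b²=10.844451
λ₁=(c·0.181−b)/D = (80.465303·0.181−8.750154)/10.844451 = 0.536133
λ₂=(a−b·0.181)/D = (1.086302−8.750154·0.181)/10.844451 = -0.045874
w* = 0.536133·x + -0.045874·y:
  w_0 = 0.536133·1.6110 + -0.045874·16.3670 = 0.1129  (Walmart)
  w_1 = 0.536133·1.3701 + -0.045874·15.1521 = 0.0395  (Lockheed)
  w_2 = 0.536133·1.4268 + -0.045874·18.6343 = -0.0899  (Unilever)
  w_3 = 0.536133·2.3327 + -0.045874·15.4235 = 0.5431  (Boeing)
  w_4 = 0.536133·2.0095 + -0.045874·14.8884 = 0.3944  (Nike)
Σw_i=1.0000  μᵀw=0.1810
σ²=wᵀΣw=λ₁·μ_p+λ₂ = 0.536133·0.181 + -0.045874 = 0.051166 ≈ 0.0512

0.0512


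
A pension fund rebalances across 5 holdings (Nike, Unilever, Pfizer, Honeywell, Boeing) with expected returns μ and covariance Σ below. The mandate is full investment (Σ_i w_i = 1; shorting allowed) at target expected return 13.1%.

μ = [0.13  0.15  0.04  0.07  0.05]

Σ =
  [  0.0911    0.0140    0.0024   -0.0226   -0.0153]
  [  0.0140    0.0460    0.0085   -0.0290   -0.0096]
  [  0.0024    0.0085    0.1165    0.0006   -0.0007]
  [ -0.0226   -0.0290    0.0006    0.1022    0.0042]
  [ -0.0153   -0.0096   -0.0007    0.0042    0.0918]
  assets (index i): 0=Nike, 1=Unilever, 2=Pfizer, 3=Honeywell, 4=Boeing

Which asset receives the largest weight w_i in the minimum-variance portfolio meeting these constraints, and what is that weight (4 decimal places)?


Unilever (0.6171)

x=Σ⁻¹μ = [1.4903  4.4594  -0.0173  2.2324  1.1571]
y=Σ⁻¹𝟙 = [13.6920  33.3953  5.8482  21.6082  15.7236]
a=μᵀx=1.076079  b=𝟙ᵀx=9.321945  c=𝟙ᵀy=90.267358  D=ac−b²=10.236169
λ₁=(c·0.131−b)/D = (90.267358·0.131−9.321945)/10.236169 = 0.244533
λ₂=(a−b·0.131)/D = (1.076079−9.321945·0.131)/10.236169 = -0.014175
w* = 0.244533·x + -0.014175·y:
  w_0 = 0.244533·1.4903 + -0.014175·13.6920 = 0.1703  (Nike)
  w_1 = 0.244533·4.4594 + -0.014175·33.3953 = 0.6171  (Unilever)
  w_2 = 0.244533·-0.0173 + -0.014175·5.8482 = -0.0871  (Pfizer)
  w_3 = 0.244533·2.2324 + -0.014175·21.6082 = 0.2396  (Honeywell)
  w_4 = 0.244533·1.1571 + -0.014175·15.7236 = 0.0601  (Boeing)
Σw_i=1.0000  μᵀw=0.1310
σ²=wᵀΣw=λ₁·μ_p+λ₂ = 0.244533·0.131 + -0.014175 = 0.017859 ≈ 0.0179


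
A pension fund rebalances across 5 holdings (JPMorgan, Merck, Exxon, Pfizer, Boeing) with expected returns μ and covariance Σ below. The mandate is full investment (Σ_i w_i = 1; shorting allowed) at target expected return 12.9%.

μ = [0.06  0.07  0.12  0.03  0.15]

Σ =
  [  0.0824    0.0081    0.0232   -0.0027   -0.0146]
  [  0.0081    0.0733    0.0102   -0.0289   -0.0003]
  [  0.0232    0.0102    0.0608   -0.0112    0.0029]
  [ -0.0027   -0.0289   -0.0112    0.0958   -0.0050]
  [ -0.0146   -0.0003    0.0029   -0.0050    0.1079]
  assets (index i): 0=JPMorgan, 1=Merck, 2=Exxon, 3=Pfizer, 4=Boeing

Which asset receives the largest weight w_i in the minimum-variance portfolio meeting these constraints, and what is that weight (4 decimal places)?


Exxon (0.5173)

u=Σ⁻¹μ = [0.4233  1.0331  1.7385  0.9155  1.4460]
v=Σ⁻¹𝟙 = [9.3525  18.0722  12.6732  18.2141  11.0870]
a=μᵀu=0.550707  b=𝟙ᵀu=5.556462  c=𝟙ᵀv=69.399024  D=ac−b²=7.344268
λ₁=(c·0.129−b)/D = (69.399024·0.129−5.556462)/7.344268 = 0.462403
λ₂=(a−b·0.129)/D = (0.550707−5.556462·0.129)/7.344268 = -0.022613
w* = 0.462403·u + -0.022613·v:
  w_0 = 0.462403·0.4233 + -0.022613·9.3525 = -0.0157  (JPMorgan)
  w_1 = 0.462403·1.0331 + -0.022613·18.0722 = 0.0691  (Merck)
  w_2 = 0.462403·1.7385 + -0.022613·12.6732 = 0.5173  (Exxon)
  w_3 = 0.462403·0.9155 + -0.022613·18.2141 = 0.0114  (Pfizer)
  w_4 = 0.462403·1.4460 + -0.022613·11.0870 = 0.4179  (Boeing)
Σw_i=1.0000  μᵀw=0.1290
σ²=wᵀΣw=λ₁·μ_p+λ₂ = 0.462403·0.129 + -0.022613 = 0.037037 ≈ 0.0370


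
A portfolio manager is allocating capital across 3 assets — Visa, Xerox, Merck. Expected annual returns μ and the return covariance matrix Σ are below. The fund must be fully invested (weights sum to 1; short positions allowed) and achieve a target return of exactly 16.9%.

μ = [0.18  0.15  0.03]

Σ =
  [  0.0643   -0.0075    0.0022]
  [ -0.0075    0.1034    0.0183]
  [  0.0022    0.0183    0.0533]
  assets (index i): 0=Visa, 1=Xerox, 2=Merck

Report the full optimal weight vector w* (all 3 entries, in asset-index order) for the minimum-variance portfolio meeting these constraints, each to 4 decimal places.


u=Σ⁻¹μ = [3.0018  1.6936  -0.1425]
v=Σ⁻¹𝟙 = [15.9752  8.1195  15.3146]
a=μᵀu=0.790094  b=𝟙ᵀu=4.552896  c=𝟙ᵀv=39.409277  D=ac−b²=10.408154
λ₁=(c·0.169−b)/D = (39.409277·0.169−4.552896)/10.408154 = 0.202464
λ₂=(a−b·0.169)/D = (0.790094−4.552896·0.169)/10.408154 = 0.001984
w* = 0.202464·u + 0.001984·v:
  w_0 = 0.202464·3.0018 + 0.001984·15.9752 = 0.6395  (Visa)
  w_1 = 0.202464·1.6936 + 0.001984·8.1195 = 0.3590  (Xerox)
  w_2 = 0.202464·-0.1425 + 0.001984·15.3146 = 0.0015  (Merck)
Σw_i=1.0000  μᵀw=0.1690
σ²=wᵀΣw=λ₁·μ_p+λ₂ = 0.202464·0.169 + 0.001984 = 0.036201 ≈ 0.0362

0.6395  0.3590  0.0015


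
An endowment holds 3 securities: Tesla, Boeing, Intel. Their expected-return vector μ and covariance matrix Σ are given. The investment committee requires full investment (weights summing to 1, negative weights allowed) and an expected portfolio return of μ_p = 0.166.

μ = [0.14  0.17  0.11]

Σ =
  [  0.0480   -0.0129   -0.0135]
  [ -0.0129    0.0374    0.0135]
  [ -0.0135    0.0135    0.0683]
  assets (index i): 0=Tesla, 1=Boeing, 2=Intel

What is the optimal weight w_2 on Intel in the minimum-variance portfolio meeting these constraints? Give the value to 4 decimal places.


-0.1166

g=Σ⁻¹μ = [4.8542  5.6987  1.4436]
h=Σ⁻¹𝟙 = [33.8872  33.0841  14.8000]
a=μᵀg=1.807162  b=𝟙ᵀg=11.996502  c=𝟙ᵀh=81.771288  D=ac−b²=3.857876
λ₁=(c·0.166−b)/D = (81.771288·0.166−11.996502)/3.857876 = 0.408912
λ₂=(a−b·0.166)/D = (1.807162−11.996502·0.166)/3.857876 = -0.047761
w* = 0.408912·g + -0.047761·h:
  w_0 = 0.408912·4.8542 + -0.047761·33.8872 = 0.3664  (Tesla)
  w_1 = 0.408912·5.6987 + -0.047761·33.0841 = 0.7501  (Boeing)
  w_2 = 0.408912·1.4436 + -0.047761·14.8000 = -0.1166  (Intel)
Σw_i=1.0000  μᵀw=0.1660
σ²=wᵀΣw=λ₁·μ_p+λ₂ = 0.408912·0.166 + -0.047761 = 0.020118 ≈ 0.0201


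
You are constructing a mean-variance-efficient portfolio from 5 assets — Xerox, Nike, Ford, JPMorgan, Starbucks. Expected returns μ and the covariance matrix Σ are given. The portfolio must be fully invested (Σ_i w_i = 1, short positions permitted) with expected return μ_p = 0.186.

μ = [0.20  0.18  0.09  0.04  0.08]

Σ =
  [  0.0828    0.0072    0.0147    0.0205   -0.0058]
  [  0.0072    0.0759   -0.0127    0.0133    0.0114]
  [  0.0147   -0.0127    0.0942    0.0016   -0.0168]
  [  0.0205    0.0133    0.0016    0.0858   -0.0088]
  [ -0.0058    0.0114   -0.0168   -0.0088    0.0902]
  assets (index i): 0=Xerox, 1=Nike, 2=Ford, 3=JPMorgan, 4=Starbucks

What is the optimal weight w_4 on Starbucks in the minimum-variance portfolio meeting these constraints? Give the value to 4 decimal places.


0.1061

x=Σ⁻¹μ = [2.1702  2.2694  1.0907  -0.3311  0.9105]
y=Σ⁻¹𝟙 = [7.4176  11.0139  13.1994  9.3179  13.5389]
a=μᵀx=1.000304  b=𝟙ᵀx=6.109795  c=𝟙ᵀy=54.487728  D=ac−b²=17.174681
λ₁=(c·0.186−b)/D = (54.487728·0.186−6.109795)/17.174681 = 0.234352
λ₂=(a−b·0.186)/D = (1.000304−6.109795·0.186)/17.174681 = -0.007926
w* = 0.234352·x + -0.007926·y:
  w_0 = 0.234352·2.1702 + -0.007926·7.4176 = 0.4498  (Xerox)
  w_1 = 0.234352·2.2694 + -0.007926·11.0139 = 0.4446  (Nike)
  w_2 = 0.234352·1.0907 + -0.007926·13.1994 = 0.1510  (Ford)
  w_3 = 0.234352·-0.3311 + -0.007926·9.3179 = -0.1514  (JPMorgan)
  w_4 = 0.234352·0.9105 + -0.007926·13.5389 = 0.1061  (Starbucks)
Σw_i=1.0000  μᵀw=0.1860
σ²=wᵀΣw=λ₁·μ_p+λ₂ = 0.234352·0.186 + -0.007926 = 0.035664 ≈ 0.0357


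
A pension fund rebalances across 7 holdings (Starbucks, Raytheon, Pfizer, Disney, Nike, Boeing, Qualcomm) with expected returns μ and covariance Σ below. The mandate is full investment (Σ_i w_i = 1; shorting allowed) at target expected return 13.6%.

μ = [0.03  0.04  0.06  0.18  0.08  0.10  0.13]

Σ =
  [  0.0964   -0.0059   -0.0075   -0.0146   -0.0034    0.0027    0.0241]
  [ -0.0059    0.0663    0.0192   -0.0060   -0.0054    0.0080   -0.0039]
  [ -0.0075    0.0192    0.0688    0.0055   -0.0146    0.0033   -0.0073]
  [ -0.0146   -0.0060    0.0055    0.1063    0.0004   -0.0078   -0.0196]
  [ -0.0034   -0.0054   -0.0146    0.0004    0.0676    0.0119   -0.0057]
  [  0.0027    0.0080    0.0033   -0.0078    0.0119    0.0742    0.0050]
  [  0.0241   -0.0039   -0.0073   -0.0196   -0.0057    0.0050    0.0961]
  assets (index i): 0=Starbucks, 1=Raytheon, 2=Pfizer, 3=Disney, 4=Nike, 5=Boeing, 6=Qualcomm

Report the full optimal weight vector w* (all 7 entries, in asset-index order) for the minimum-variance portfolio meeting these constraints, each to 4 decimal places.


u=Σ⁻¹μ = [0.3101  0.6242  1.0038  2.1334  1.4148  1.0980  1.8385]
v=Σ⁻¹𝟙 = [11.8392  14.1390  15.8595  13.9015  19.4781  8.2932  12.7744]
a=μᵀu=0.940502  b=𝟙ᵀu=8.422820  c=𝟙ᵀv=96.284879  D=ac−b²=19.612206
λ₁=(c·0.136−b)/D = (96.284879·0.136−8.422820)/19.612206 = 0.238215
λ₂=(a−b·0.136)/D = (0.940502−8.422820·0.136)/19.612206 = -0.010453
w* = 0.238215·u + -0.010453·v:
  w_0 = 0.238215·0.3101 + -0.010453·11.8392 = -0.0499  (Starbucks)
  w_1 = 0.238215·0.6242 + -0.010453·14.1390 = 0.0009  (Raytheon)
  w_2 = 0.238215·1.0038 + -0.010453·15.8595 = 0.0733  (Pfizer)
  w_3 = 0.238215·2.1334 + -0.010453·13.9015 = 0.3629  (Disney)
  w_4 = 0.238215·1.4148 + -0.010453·19.4781 = 0.1334  (Nike)
  w_5 = 0.238215·1.0980 + -0.010453·8.2932 = 0.1749  (Boeing)
  w_6 = 0.238215·1.8385 + -0.010453·12.7744 = 0.3044  (Qualcomm)
Σw_i=1.0000  μᵀw=0.1360
σ²=wᵀΣw=λ₁·μ_p+λ₂ = 0.238215·0.136 + -0.010453 = 0.021944 ≈ 0.0219

-0.0499  0.0009  0.0733  0.3629  0.1334  0.1749  0.3044


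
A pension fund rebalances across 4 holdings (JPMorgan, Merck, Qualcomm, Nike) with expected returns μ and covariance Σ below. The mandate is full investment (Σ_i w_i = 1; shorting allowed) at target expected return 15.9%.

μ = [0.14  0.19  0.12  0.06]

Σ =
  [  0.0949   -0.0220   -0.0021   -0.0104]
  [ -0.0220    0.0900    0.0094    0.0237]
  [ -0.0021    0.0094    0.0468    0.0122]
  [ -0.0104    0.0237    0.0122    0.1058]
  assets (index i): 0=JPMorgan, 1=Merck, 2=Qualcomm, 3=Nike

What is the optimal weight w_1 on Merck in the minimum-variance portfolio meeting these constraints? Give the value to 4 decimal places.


p=Σ⁻¹μ = [2.0770  2.3955  2.1805  -0.0168]
q=Σ⁻¹𝟙 = [14.1841  11.0281  18.1512  6.2827]
a=μᵀp=1.006577  b=𝟙ᵀp=6.636223  c=𝟙ᵀq=49.646083  D=ac−b²=5.933168
λ₁=(c·0.159−b)/D = (49.646083·0.159−6.636223)/5.933168 = 0.211945
λ₂=(a−b·0.159)/D = (1.006577−6.636223·0.159)/5.933168 = -0.008188
w* = 0.211945·p + -0.008188·q:
  w_0 = 0.211945·2.0770 + -0.008188·14.1841 = 0.3241  (JPMorgan)
  w_1 = 0.211945·2.3955 + -0.008188·11.0281 = 0.4174  (Merck)
  w_2 = 0.211945·2.1805 + -0.008188·18.1512 = 0.3135  (Qualcomm)
  w_3 = 0.211945·-0.0168 + -0.008188·6.2827 = -0.0550  (Nike)
Σw_i=1.0000  μᵀw=0.1590
σ²=wᵀΣw=λ₁·μ_p+λ₂ = 0.211945·0.159 + -0.008188 = 0.025511 ≈ 0.0255

0.4174


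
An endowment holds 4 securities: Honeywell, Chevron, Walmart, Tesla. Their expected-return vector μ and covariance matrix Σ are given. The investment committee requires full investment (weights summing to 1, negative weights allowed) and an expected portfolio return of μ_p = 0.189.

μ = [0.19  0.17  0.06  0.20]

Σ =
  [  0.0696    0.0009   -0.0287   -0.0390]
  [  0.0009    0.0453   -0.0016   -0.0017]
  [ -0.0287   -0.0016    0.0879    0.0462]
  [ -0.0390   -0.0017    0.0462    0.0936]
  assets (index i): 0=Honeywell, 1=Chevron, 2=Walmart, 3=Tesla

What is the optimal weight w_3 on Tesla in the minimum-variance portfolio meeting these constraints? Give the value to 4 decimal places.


x=Σ⁻¹μ = [5.1445  3.8171  0.1967  4.2526]
y=Σ⁻¹𝟙 = [28.6341  22.5751  12.2001  17.0028]
a=μᵀx=2.488675  b=𝟙ᵀx=13.410830  c=𝟙ᵀy=80.412205  D=ac−b²=20.269485
λ₁=(c·0.189−b)/D = (80.412205·0.189−13.410830)/20.269485 = 0.088166
λ₂=(a−b·0.189)/D = (2.488675−13.410830·0.189)/20.269485 = -0.002268
w* = 0.088166·x + -0.002268·y:
  w_0 = 0.088166·5.1445 + -0.002268·28.6341 = 0.3886  (Honeywell)
  w_1 = 0.088166·3.8171 + -0.002268·22.5751 = 0.2853  (Chevron)
  w_2 = 0.088166·0.1967 + -0.002268·12.2001 = -0.0103  (Walmart)
  w_3 = 0.088166·4.2526 + -0.002268·17.0028 = 0.3364  (Tesla)
Σw_i=1.0000  μᵀw=0.1890
σ²=wᵀΣw=λ₁·μ_p+λ₂ = 0.088166·0.189 + -0.002268 = 0.014395 ≈ 0.0144

0.3364


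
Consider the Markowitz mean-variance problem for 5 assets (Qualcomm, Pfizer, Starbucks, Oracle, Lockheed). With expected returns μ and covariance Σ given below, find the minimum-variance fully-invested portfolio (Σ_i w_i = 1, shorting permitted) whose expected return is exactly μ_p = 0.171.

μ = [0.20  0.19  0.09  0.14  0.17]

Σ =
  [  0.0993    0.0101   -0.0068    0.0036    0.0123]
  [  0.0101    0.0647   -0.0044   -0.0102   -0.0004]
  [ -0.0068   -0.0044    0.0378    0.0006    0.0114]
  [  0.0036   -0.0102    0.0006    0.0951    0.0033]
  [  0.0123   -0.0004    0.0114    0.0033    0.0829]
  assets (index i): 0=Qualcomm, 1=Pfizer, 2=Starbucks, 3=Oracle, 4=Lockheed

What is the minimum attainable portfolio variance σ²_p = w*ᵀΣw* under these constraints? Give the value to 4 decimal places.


0.0195

p=Σ⁻¹μ = [1.6389  3.1307  2.5915  1.6810  1.3993]
q=Σ⁻¹𝟙 = [8.9424  17.8466  27.9931  11.6885  6.5073]
a=μᵀp=1.629059  b=𝟙ᵀp=10.441343  c=𝟙ᵀq=72.977857  D=ac−b²=9.863625
λ₁=(c·0.171−b)/D = (72.977857·0.171−10.441343)/9.863625 = 0.206605
λ₂=(a−b·0.171)/D = (1.629059−10.441343·0.171)/9.863625 = -0.015857
w* = 0.206605·p + -0.015857·q:
  w_0 = 0.206605·1.6389 + -0.015857·8.9424 = 0.1968  (Qualcomm)
  w_1 = 0.206605·3.1307 + -0.015857·17.8466 = 0.3638  (Pfizer)
  w_2 = 0.206605·2.5915 + -0.015857·27.9931 = 0.0915  (Starbucks)
  w_3 = 0.206605·1.6810 + -0.015857·11.6885 = 0.1619  (Oracle)
  w_4 = 0.206605·1.3993 + -0.015857·6.5073 = 0.1859  (Lockheed)
Σw_i=1.0000  μᵀw=0.1710
σ²=wᵀΣw=λ₁·μ_p+λ₂ = 0.206605·0.171 + -0.015857 = 0.019472 ≈ 0.0195


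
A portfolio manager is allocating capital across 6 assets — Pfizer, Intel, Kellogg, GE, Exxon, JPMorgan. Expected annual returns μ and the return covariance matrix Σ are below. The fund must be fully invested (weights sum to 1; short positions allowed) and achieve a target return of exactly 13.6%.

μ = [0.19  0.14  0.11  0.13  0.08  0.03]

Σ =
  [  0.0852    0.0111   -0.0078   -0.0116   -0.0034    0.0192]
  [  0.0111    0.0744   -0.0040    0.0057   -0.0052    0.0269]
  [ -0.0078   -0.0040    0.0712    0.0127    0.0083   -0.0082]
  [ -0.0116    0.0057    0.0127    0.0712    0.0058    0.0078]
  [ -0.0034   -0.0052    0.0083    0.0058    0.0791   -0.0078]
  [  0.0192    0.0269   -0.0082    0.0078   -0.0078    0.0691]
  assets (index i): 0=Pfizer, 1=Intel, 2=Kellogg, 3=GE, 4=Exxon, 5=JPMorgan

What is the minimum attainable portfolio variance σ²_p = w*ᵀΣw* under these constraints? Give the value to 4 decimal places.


x=Σ⁻¹μ = [2.6276  1.8261  1.3861  1.8950  0.8655  -0.9586]
y=Σ⁻¹𝟙 = [11.6118  9.0404  13.5543  10.7359  12.4659  9.5298]
a=μᵀx=1.194198  b=𝟙ᵀx=7.641689  c=𝟙ᵀy=66.937977  D=ac−b²=21.541794
λ₁=(c·0.136−b)/D = (66.937977·0.136−7.641689)/21.541794 = 0.067862
λ₂=(a−b·0.136)/D = (1.194198−7.641689·0.136)/21.541794 = 0.007192
w* = 0.067862·x + 0.007192·y:
  w_0 = 0.067862·2.6276 + 0.007192·11.6118 = 0.2618  (Pfizer)
  w_1 = 0.067862·1.8261 + 0.007192·9.0404 = 0.1889  (Intel)
  w_2 = 0.067862·1.3861 + 0.007192·13.5543 = 0.1915  (Kellogg)
  w_3 = 0.067862·1.8950 + 0.007192·10.7359 = 0.2058  (GE)
  w_4 = 0.067862·0.8655 + 0.007192·12.4659 = 0.1484  (Exxon)
  w_5 = 0.067862·-0.9586 + 0.007192·9.5298 = 0.0035  (JPMorgan)
Σw_i=1.0000  μᵀw=0.1360
σ²=wᵀΣw=λ₁·μ_p+λ₂ = 0.067862·0.136 + 0.007192 = 0.016421 ≈ 0.0164

0.0164


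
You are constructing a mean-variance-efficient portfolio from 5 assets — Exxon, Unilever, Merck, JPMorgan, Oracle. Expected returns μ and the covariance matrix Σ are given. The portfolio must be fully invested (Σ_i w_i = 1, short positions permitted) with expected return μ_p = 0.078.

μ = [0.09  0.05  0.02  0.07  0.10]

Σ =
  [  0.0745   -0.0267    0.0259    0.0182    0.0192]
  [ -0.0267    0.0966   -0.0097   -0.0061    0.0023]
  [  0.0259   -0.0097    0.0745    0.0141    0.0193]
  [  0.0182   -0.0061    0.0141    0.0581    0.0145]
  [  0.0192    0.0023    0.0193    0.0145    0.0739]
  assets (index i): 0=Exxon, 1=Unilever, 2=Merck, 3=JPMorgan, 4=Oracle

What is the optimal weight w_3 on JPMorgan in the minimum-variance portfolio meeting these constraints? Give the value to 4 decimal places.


0.2295

p=Σ⁻¹μ = [1.2228  0.8365  -0.4467  0.7749  0.9741]
q=Σ⁻¹𝟙 = [11.8078  14.9852  7.5523  11.8298  5.7041]
a=μᵀp=0.294592  b=𝟙ᵀp=3.361500  c=𝟙ᵀq=51.879125  D=ac−b²=3.983477
λ₁=(c·0.078−b)/D = (51.879125·0.078−3.361500)/3.983477 = 0.171978
λ₂=(a−b·0.078)/D = (0.294592−3.361500·0.078)/3.983477 = 0.008132
w* = 0.171978·p + 0.008132·q:
  w_0 = 0.171978·1.2228 + 0.008132·11.8078 = 0.3063  (Exxon)
  w_1 = 0.171978·0.8365 + 0.008132·14.9852 = 0.2657  (Unilever)
  w_2 = 0.171978·-0.4467 + 0.008132·7.5523 = -0.0154  (Merck)
  w_3 = 0.171978·0.7749 + 0.008132·11.8298 = 0.2295  (JPMorgan)
  w_4 = 0.171978·0.9741 + 0.008132·5.7041 = 0.2139  (Oracle)
Σw_i=1.0000  μᵀw=0.0780
σ²=wᵀΣw=λ₁·μ_p+λ₂ = 0.171978·0.078 + 0.008132 = 0.021547 ≈ 0.0215


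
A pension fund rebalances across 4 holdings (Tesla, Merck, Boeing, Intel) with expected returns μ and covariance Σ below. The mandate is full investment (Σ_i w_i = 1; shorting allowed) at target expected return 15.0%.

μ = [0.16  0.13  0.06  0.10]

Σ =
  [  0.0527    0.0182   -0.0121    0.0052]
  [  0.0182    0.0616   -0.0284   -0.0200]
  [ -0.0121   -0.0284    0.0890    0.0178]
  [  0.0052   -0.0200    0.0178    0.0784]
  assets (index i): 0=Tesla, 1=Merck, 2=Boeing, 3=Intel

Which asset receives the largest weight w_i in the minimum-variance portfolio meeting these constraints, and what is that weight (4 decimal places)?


Tesla (0.7045)

u=Σ⁻¹μ = [2.3536  2.5866  1.5333  1.4311]
v=Σ⁻¹𝟙 = [12.9781  25.4462  18.2729  14.2370]
a=μᵀu=0.947941  b=𝟙ᵀu=7.904591  c=𝟙ᵀv=70.934315  D=ac−b²=4.759004
λ₁=(c·0.150−b)/D = (70.934315·0.150−7.904591)/4.759004 = 0.574817
λ₂=(a−b·0.150)/D = (0.947941−7.904591·0.150)/4.759004 = -0.049957
w* = 0.574817·u + -0.049957·v:
  w_0 = 0.574817·2.3536 + -0.049957·12.9781 = 0.7045  (Tesla)
  w_1 = 0.574817·2.5866 + -0.049957·25.4462 = 0.2156  (Merck)
  w_2 = 0.574817·1.5333 + -0.049957·18.2729 = -0.0315  (Boeing)
  w_3 = 0.574817·1.4311 + -0.049957·14.2370 = 0.1114  (Intel)
Σw_i=1.0000  μᵀw=0.1500
σ²=wᵀΣw=λ₁·μ_p+λ₂ = 0.574817·0.150 + -0.049957 = 0.036265 ≈ 0.0363


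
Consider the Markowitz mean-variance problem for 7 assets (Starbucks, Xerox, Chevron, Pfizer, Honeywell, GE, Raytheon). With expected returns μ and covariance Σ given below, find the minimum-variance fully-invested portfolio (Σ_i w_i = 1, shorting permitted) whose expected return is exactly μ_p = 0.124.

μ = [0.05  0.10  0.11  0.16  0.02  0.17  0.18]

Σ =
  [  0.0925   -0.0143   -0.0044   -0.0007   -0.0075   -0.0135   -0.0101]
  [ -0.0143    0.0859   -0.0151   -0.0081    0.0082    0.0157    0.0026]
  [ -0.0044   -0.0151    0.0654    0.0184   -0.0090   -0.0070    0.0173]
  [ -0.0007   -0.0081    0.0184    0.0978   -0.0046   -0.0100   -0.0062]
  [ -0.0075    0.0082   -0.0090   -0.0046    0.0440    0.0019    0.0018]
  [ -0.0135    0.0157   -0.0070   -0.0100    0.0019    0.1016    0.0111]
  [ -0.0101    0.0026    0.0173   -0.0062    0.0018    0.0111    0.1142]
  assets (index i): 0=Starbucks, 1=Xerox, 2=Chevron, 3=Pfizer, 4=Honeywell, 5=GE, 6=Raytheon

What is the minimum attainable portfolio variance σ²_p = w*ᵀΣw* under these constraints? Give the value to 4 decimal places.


0.0127

g=Σ⁻¹μ = [1.3065  1.3820  1.5311  1.7730  0.7877  1.7519  1.3419]
h=Σ⁻¹𝟙 = [18.6521  14.4112  20.3369  10.5747  27.7491  11.3582  6.0300]
a=μᵀg=1.210740  b=𝟙ᵀg=9.874019  c=𝟙ᵀh=109.112278  D=ac−b²=34.610298
λ₁=(c·0.124−b)/D = (109.112278·0.124−9.874019)/34.610298 = 0.105631
λ₂=(a−b·0.124)/D = (1.210740−9.874019·0.124)/34.610298 = -0.000394
w* = 0.105631·g + -0.000394·h:
  w_0 = 0.105631·1.3065 + -0.000394·18.6521 = 0.1307  (Starbucks)
  w_1 = 0.105631·1.3820 + -0.000394·14.4112 = 0.1403  (Xerox)
  w_2 = 0.105631·1.5311 + -0.000394·20.3369 = 0.1537  (Chevron)
  w_3 = 0.105631·1.7730 + -0.000394·10.5747 = 0.1831  (Pfizer)
  w_4 = 0.105631·0.7877 + -0.000394·27.7491 = 0.0723  (Honeywell)
  w_5 = 0.105631·1.7519 + -0.000394·11.3582 = 0.1806  (GE)
  w_6 = 0.105631·1.3419 + -0.000394·6.0300 = 0.1394  (Raytheon)
Σw_i=1.0000  μᵀw=0.1240
σ²=wᵀΣw=λ₁·μ_p+λ₂ = 0.105631·0.124 + -0.000394 = 0.012704 ≈ 0.0127


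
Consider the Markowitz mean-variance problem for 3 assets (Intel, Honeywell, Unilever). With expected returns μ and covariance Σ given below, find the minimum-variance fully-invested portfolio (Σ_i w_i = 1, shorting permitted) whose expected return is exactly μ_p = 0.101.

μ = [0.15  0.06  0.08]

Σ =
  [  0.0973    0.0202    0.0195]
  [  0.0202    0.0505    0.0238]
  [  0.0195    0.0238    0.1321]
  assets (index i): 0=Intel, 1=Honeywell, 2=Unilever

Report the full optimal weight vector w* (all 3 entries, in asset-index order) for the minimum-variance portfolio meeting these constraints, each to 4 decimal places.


0.4228  0.4297  0.1475

x=Σ⁻¹μ = [1.3771  0.4892  0.3142]
y=Σ⁻¹𝟙 = [6.2938  15.4680  3.8541]
a=μᵀx=0.261052  b=𝟙ᵀx=2.180488  c=𝟙ᵀy=25.616009  D=ac−b²=1.932570
λ₁=(c·0.101−b)/D = (25.616009·0.101−2.180488)/1.932570 = 0.210460
λ₂=(a−b·0.101)/D = (0.261052−2.180488·0.101)/1.932570 = 0.021123
w* = 0.210460·x + 0.021123·y:
  w_0 = 0.210460·1.3771 + 0.021123·6.2938 = 0.4228  (Intel)
  w_1 = 0.210460·0.4892 + 0.021123·15.4680 = 0.4297  (Honeywell)
  w_2 = 0.210460·0.3142 + 0.021123·3.8541 = 0.1475  (Unilever)
Σw_i=1.0000  μᵀw=0.1010
σ²=wᵀΣw=λ₁·μ_p+λ₂ = 0.210460·0.101 + 0.021123 = 0.042380 ≈ 0.0424
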